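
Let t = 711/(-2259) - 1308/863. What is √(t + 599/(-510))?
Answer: I*√36672332633342310/110472630 ≈ 1.7335*I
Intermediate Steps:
t = -396485/216613 (t = 711*(-1/2259) - 1308*1/863 = -79/251 - 1308/863 = -396485/216613 ≈ -1.8304)
√(t + 599/(-510)) = √(-396485/216613 + 599/(-510)) = √(-396485/216613 + 599*(-1/510)) = √(-396485/216613 - 599/510) = √(-331958537/110472630) = I*√36672332633342310/110472630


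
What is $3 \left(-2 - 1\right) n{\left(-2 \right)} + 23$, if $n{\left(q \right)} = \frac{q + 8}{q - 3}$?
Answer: $\frac{169}{5} \approx 33.8$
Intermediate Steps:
$n{\left(q \right)} = \frac{8 + q}{-3 + q}$
$3 \left(-2 - 1\right) n{\left(-2 \right)} + 23 = 3 \left(-2 - 1\right) \frac{8 - 2}{-3 - 2} + 23 = 3 \left(-3\right) \frac{1}{-5} \cdot 6 + 23 = - 9 \left(\left(- \frac{1}{5}\right) 6\right) + 23 = \left(-9\right) \left(- \frac{6}{5}\right) + 23 = \frac{54}{5} + 23 = \frac{169}{5}$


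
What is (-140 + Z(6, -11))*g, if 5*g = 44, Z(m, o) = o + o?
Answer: -7128/5 ≈ -1425.6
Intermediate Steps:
Z(m, o) = 2*o
g = 44/5 (g = (⅕)*44 = 44/5 ≈ 8.8000)
(-140 + Z(6, -11))*g = (-140 + 2*(-11))*(44/5) = (-140 - 22)*(44/5) = -162*44/5 = -7128/5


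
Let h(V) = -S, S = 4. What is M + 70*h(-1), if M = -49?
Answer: -329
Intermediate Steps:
h(V) = -4 (h(V) = -1*4 = -4)
M + 70*h(-1) = -49 + 70*(-4) = -49 - 280 = -329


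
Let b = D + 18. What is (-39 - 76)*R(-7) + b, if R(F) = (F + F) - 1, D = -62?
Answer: 1681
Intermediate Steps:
R(F) = -1 + 2*F (R(F) = 2*F - 1 = -1 + 2*F)
b = -44 (b = -62 + 18 = -44)
(-39 - 76)*R(-7) + b = (-39 - 76)*(-1 + 2*(-7)) - 44 = -115*(-1 - 14) - 44 = -115*(-15) - 44 = 1725 - 44 = 1681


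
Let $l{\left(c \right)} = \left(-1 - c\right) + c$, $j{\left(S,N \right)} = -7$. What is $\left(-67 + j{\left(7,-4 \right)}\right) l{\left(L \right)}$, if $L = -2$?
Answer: $74$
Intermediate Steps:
$l{\left(c \right)} = -1$
$\left(-67 + j{\left(7,-4 \right)}\right) l{\left(L \right)} = \left(-67 - 7\right) \left(-1\right) = \left(-74\right) \left(-1\right) = 74$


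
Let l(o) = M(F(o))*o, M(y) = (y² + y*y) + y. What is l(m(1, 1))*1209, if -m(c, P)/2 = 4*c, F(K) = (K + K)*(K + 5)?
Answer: -45032832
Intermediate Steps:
F(K) = 2*K*(5 + K) (F(K) = (2*K)*(5 + K) = 2*K*(5 + K))
m(c, P) = -8*c
M(y) = y + 2*y² (M(y) = (y² + y²) + y = 2*y² + y = y + 2*y²)
l(o) = 2*o²*(1 + 4*o*(5 + o))*(5 + o) (l(o) = ((2*o*(5 + o))*(1 + 2*(2*o*(5 + o))))*o = ((2*o*(5 + o))*(1 + 4*o*(5 + o)))*o = (2*o*(1 + 4*o*(5 + o))*(5 + o))*o = 2*o²*(1 + 4*o*(5 + o))*(5 + o))
l(m(1, 1))*1209 = (2*(-8*1)²*(1 + 4*(-8*1)*(5 - 8*1))*(5 - 8*1))*1209 = (2*(-8)²*(1 + 4*(-8)*(5 - 8))*(5 - 8))*1209 = (2*64*(1 + 4*(-8)*(-3))*(-3))*1209 = (2*64*(1 + 96)*(-3))*1209 = (2*64*97*(-3))*1209 = -37248*1209 = -45032832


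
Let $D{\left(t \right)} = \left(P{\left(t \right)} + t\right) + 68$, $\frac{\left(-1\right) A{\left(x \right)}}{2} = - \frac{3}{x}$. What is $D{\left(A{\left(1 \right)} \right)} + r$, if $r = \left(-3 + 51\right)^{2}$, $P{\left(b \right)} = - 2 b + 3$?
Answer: $2369$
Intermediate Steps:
$A{\left(x \right)} = \frac{6}{x}$ ($A{\left(x \right)} = - 2 \left(- \frac{3}{x}\right) = \frac{6}{x}$)
$P{\left(b \right)} = 3 - 2 b$
$r = 2304$ ($r = 48^{2} = 2304$)
$D{\left(t \right)} = 71 - t$ ($D{\left(t \right)} = \left(\left(3 - 2 t\right) + t\right) + 68 = \left(3 - t\right) + 68 = 71 - t$)
$D{\left(A{\left(1 \right)} \right)} + r = \left(71 - \frac{6}{1}\right) + 2304 = \left(71 - 6 \cdot 1\right) + 2304 = \left(71 - 6\right) + 2304 = 65 + 2304 = 2369$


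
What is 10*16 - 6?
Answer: 154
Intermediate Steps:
10*16 - 6 = 160 - 6 = 154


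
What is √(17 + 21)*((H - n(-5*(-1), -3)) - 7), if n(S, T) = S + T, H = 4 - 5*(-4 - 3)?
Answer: 30*√38 ≈ 184.93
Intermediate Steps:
H = 39 (H = 4 - 5*(-7) = 4 + 35 = 39)
√(17 + 21)*((H - n(-5*(-1), -3)) - 7) = √(17 + 21)*((39 - (-5*(-1) - 3)) - 7) = √38*((39 - (5 - 3)) - 7) = √38*((39 - 1*2) - 7) = √38*((39 - 2) - 7) = √38*(37 - 7) = √38*30 = 30*√38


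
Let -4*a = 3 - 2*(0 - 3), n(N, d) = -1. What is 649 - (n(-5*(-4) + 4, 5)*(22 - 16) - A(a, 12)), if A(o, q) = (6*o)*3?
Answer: 1229/2 ≈ 614.50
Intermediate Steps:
a = -9/4 (a = -(3 - 2*(0 - 3))/4 = -(3 - 2*(-3))/4 = -(3 + 6)/4 = -1/4*9 = -9/4 ≈ -2.2500)
A(o, q) = 18*o
649 - (n(-5*(-4) + 4, 5)*(22 - 16) - A(a, 12)) = 649 - (-(22 - 16) - 18*(-9)/4) = 649 - (-1*6 - 1*(-81/2)) = 649 - (-6 + 81/2) = 649 - 1*69/2 = 649 - 69/2 = 1229/2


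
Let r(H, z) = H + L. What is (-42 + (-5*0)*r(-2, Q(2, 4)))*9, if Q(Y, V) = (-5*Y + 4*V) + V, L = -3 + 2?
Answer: -378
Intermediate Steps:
L = -1
Q(Y, V) = -5*Y + 5*V
r(H, z) = -1 + H (r(H, z) = H - 1 = -1 + H)
(-42 + (-5*0)*r(-2, Q(2, 4)))*9 = (-42 + (-5*0)*(-1 - 2))*9 = (-42 + 0*(-3))*9 = (-42 + 0)*9 = -42*9 = -378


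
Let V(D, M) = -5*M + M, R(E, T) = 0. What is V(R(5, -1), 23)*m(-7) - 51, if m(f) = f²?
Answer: -4559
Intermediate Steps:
V(D, M) = -4*M
V(R(5, -1), 23)*m(-7) - 51 = -4*23*(-7)² - 51 = -92*49 - 51 = -4508 - 51 = -4559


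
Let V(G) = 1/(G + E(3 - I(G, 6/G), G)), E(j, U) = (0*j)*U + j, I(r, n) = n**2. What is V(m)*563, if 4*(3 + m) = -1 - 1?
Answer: -55174/337 ≈ -163.72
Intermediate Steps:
m = -7/2 (m = -3 + (-1 - 1)/4 = -3 + (1/4)*(-2) = -3 - 1/2 = -7/2 ≈ -3.5000)
E(j, U) = j (E(j, U) = 0*U + j = 0 + j = j)
V(G) = 1/(3 + G - 36/G**2) (V(G) = 1/(G + (3 - (6/G)**2)) = 1/(G + (3 - 36/G**2)) = 1/(3 + G - 36/G**2))
V(m)*563 = ((-7/2)**2/(-36 + (-7/2)**2*(3 - 7/2)))*563 = (49/(4*(-36 + (49/4)*(-1/2))))*563 = (49/(4*(-36 - 49/8)))*563 = (49/(4*(-337/8)))*563 = ((49/4)*(-8/337))*563 = -98/337*563 = -55174/337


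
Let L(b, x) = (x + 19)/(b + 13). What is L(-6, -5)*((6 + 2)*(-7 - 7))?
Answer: -224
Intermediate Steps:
L(b, x) = (19 + x)/(13 + b)
L(-6, -5)*((6 + 2)*(-7 - 7)) = ((19 - 5)/(13 - 6))*((6 + 2)*(-7 - 7)) = (14/7)*(8*(-14)) = ((⅐)*14)*(-112) = 2*(-112) = -224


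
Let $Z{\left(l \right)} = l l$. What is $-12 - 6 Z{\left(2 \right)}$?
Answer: $-36$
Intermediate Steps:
$Z{\left(l \right)} = l^{2}$
$-12 - 6 Z{\left(2 \right)} = -12 - 6 \cdot 2^{2} = -12 - 24 = -36$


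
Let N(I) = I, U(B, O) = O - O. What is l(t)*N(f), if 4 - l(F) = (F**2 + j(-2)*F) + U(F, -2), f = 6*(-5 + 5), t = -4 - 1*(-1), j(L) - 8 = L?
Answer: 0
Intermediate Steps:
j(L) = 8 + L
t = -3 (t = -4 + 1 = -3)
f = 0 (f = 6*0 = 0)
U(B, O) = 0
l(F) = 4 - F**2 - 6*F (l(F) = 4 - ((F**2 + (8 - 2)*F) + 0) = 4 - ((F**2 + 6*F) + 0) = 4 - (F**2 + 6*F) = 4 + (-F**2 - 6*F) = 4 - F**2 - 6*F)
l(t)*N(f) = (4 - 1*(-3)**2 - 6*(-3))*0 = (4 - 1*9 + 18)*0 = (4 - 9 + 18)*0 = 13*0 = 0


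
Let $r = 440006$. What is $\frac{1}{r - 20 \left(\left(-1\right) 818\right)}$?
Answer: $\frac{1}{456366} \approx 2.1912 \cdot 10^{-6}$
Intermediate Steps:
$\frac{1}{r - 20 \left(\left(-1\right) 818\right)} = \frac{1}{440006 - 20 \left(\left(-1\right) 818\right)} = \frac{1}{440006 - -16360} = \frac{1}{440006 + 16360} = \frac{1}{456366}$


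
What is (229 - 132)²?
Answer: 9409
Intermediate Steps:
(229 - 132)² = 97² = 9409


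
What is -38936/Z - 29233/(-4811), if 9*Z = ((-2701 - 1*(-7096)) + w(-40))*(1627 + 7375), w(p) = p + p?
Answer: 566914972963/93438351965 ≈ 6.0673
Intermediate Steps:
w(p) = 2*p
Z = 38843630/9 (Z = (((-2701 - 1*(-7096)) + 2*(-40))*(1627 + 7375))/9 = (((-2701 + 7096) - 80)*9002)/9 = ((4395 - 80)*9002)/9 = (4315*9002)/9 = (⅑)*38843630 = 38843630/9 ≈ 4.3160e+6)
-38936/Z - 29233/(-4811) = -38936/38843630/9 - 29233/(-4811) = -38936*9/38843630 - 29233*(-1/4811) = -175212/19421815 + 29233/4811 = 566914972963/93438351965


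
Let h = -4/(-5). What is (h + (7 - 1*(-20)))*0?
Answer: 0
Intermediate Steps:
h = 4/5 (h = -4*(-1/5) = 4/5 ≈ 0.80000)
(h + (7 - 1*(-20)))*0 = (4/5 + (7 - 1*(-20)))*0 = (4/5 + (7 + 20))*0 = (4/5 + 27)*0 = (139/5)*0 = 0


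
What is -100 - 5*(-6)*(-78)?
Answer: -2440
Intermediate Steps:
-100 - 5*(-6)*(-78) = -100 + 30*(-78) = -100 - 2340 = -2440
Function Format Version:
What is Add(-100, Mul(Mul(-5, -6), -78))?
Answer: -2440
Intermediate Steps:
Add(-100, Mul(Mul(-5, -6), -78)) = Add(-100, Mul(30, -78)) = Add(-100, -2340) = -2440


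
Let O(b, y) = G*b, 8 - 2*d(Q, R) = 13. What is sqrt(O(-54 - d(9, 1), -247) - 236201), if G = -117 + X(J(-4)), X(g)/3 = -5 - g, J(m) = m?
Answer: 11*I*sqrt(1901) ≈ 479.6*I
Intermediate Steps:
X(g) = -15 - 3*g (X(g) = 3*(-5 - g) = -15 - 3*g)
d(Q, R) = -5/2 (d(Q, R) = 4 - 1/2*13 = 4 - 13/2 = -5/2)
G = -120 (G = -117 + (-15 - 3*(-4)) = -117 + (-15 + 12) = -117 - 3 = -120)
O(b, y) = -120*b
sqrt(O(-54 - d(9, 1), -247) - 236201) = sqrt(-120*(-54 - 1*(-5/2)) - 236201) = sqrt(-120*(-54 + 5/2) - 236201) = sqrt(-120*(-103/2) - 236201) = sqrt(6180 - 236201) = sqrt(-230021) = 11*I*sqrt(1901)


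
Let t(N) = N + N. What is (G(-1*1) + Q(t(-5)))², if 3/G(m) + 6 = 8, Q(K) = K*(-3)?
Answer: 3969/4 ≈ 992.25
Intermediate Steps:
t(N) = 2*N
Q(K) = -3*K
G(m) = 3/2 (G(m) = 3/(-6 + 8) = 3/2)
(G(-1*1) + Q(t(-5)))² = (3/2 - 6*(-5))² = (3/2 - 3*(-10))² = (3/2 + 30)² = (63/2)² = 3969/4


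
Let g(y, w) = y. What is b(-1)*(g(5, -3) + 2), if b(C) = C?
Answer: -7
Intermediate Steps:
b(-1)*(g(5, -3) + 2) = -(5 + 2) = -1*7 = -7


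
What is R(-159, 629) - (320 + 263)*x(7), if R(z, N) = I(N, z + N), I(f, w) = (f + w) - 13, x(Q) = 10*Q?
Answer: -39724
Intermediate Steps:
I(f, w) = -13 + f + w
R(z, N) = -13 + z + 2*N (R(z, N) = -13 + N + (z + N) = -13 + N + (N + z) = -13 + z + 2*N)
R(-159, 629) - (320 + 263)*x(7) = (-13 - 159 + 2*629) - (320 + 263)*10*7 = (-13 - 159 + 1258) - 583*70 = 1086 - 1*40810 = 1086 - 40810 = -39724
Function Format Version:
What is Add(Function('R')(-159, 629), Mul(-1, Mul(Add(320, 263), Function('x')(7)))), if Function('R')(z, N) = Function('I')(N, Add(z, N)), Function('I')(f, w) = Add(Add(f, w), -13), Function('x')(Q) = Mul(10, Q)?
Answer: -39724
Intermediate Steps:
Function('I')(f, w) = Add(-13, f, w)
Function('R')(z, N) = Add(-13, z, Mul(2, N)) (Function('R')(z, N) = Add(-13, N, Add(z, N)) = Add(-13, N, Add(N, z)) = Add(-13, z, Mul(2, N)))
Add(Function('R')(-159, 629), Mul(-1, Mul(Add(320, 263), Function('x')(7)))) = Add(Add(-13, -159, Mul(2, 629)), Mul(-1, Mul(Add(320, 263), Mul(10, 7)))) = Add(Add(-13, -159, 1258), Mul(-1, Mul(583, 70))) = Add(1086, Mul(-1, 40810)) = Add(1086, -40810) = -39724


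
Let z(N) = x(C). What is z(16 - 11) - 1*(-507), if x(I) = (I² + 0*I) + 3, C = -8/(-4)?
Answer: 514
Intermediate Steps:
C = 2 (C = -8*(-¼) = 2)
x(I) = 3 + I² (x(I) = (I² + 0) + 3 = I² + 3 = 3 + I²)
z(N) = 7 (z(N) = 3 + 2² = 3 + 4 = 7)
z(16 - 11) - 1*(-507) = 7 - 1*(-507) = 7 + 507 = 514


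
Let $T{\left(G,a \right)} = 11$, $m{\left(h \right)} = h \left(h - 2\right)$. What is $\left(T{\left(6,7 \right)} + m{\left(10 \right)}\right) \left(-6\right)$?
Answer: $-546$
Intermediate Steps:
$m{\left(h \right)} = h \left(-2 + h\right)$
$\left(T{\left(6,7 \right)} + m{\left(10 \right)}\right) \left(-6\right) = \left(11 + 10 \left(-2 + 10\right)\right) \left(-6\right) = \left(11 + 10 \cdot 8\right) \left(-6\right) = \left(11 + 80\right) \left(-6\right) = 91 \left(-6\right) = -546$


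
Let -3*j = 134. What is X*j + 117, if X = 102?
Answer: -4439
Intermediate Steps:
j = -134/3 (j = -⅓*134 = -134/3 ≈ -44.667)
X*j + 117 = 102*(-134/3) + 117 = -4556 + 117 = -4439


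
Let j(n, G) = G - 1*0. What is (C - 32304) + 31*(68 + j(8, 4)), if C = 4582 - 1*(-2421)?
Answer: -23069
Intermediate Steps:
j(n, G) = G (j(n, G) = G + 0 = G)
C = 7003 (C = 4582 + 2421 = 7003)
(C - 32304) + 31*(68 + j(8, 4)) = (7003 - 32304) + 31*(68 + 4) = -25301 + 31*72 = -25301 + 2232 = -23069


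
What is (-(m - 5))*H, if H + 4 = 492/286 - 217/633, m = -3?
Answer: -1899112/90519 ≈ -20.980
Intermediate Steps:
H = -237389/90519 (H = -4 + (492/286 - 217/633) = -4 + (492*(1/286) - 217*1/633) = -4 + (246/143 - 217/633) = -4 + 124687/90519 = -237389/90519 ≈ -2.6225)
(-(m - 5))*H = -(-3 - 5)*(-237389/90519) = -1*(-8)*(-237389/90519) = 8*(-237389/90519) = -1899112/90519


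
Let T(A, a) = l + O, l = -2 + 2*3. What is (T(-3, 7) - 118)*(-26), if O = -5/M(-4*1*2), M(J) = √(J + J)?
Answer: 2964 - 65*I/2 ≈ 2964.0 - 32.5*I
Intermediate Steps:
M(J) = √2*√J (M(J) = √(2*J) = √2*√J)
l = 4 (l = -2 + 6 = 4)
O = 5*I/4 (O = -5*(-I/4) = -(-5)*I/4 = 5*I/4 ≈ 1.25*I)
T(A, a) = 4 + 5*I/4
(T(-3, 7) - 118)*(-26) = ((4 + 5*I/4) - 118)*(-26) = (-114 + 5*I/4)*(-26) = 2964 - 65*I/2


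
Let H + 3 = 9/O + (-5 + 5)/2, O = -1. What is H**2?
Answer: 144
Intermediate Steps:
H = -12 (H = -3 + (9/(-1) + (-5 + 5)/2) = -3 + (9*(-1) + 0*(1/2)) = -3 + (-9 + 0) = -3 - 9 = -12)
H**2 = (-12)**2 = 144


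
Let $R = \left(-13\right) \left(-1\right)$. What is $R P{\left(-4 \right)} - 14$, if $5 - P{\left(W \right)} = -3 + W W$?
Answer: $-118$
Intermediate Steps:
$R = 13$
$P{\left(W \right)} = 8 - W^{2}$ ($P{\left(W \right)} = 5 - \left(-3 + W W\right) = 5 - \left(-3 + W^{2}\right) = 8 - W^{2}$)
$R P{\left(-4 \right)} - 14 = 13 \left(8 - \left(-4\right)^{2}\right) - 14 = 13 \left(8 - 16\right) - 14 = 13 \left(-8\right) - 14 = -104 - 14 = -118$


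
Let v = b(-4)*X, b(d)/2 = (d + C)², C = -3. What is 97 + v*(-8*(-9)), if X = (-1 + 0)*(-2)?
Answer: 14209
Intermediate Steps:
b(d) = 2*(-3 + d)² (b(d) = 2*(d - 3)² = 2*(-3 + d)²)
X = 2 (X = -1*(-2) = 2)
v = 196 (v = (2*(-3 - 4)²)*2 = (2*(-7)²)*2 = (2*49)*2 = 98*2 = 196)
97 + v*(-8*(-9)) = 97 + 196*(-8*(-9)) = 97 + 196*72 = 97 + 14112 = 14209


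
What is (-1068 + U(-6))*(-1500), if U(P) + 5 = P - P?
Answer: 1609500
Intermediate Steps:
U(P) = -5 (U(P) = -5 + (P - P) = -5 + 0 = -5)
(-1068 + U(-6))*(-1500) = (-1068 - 5)*(-1500) = -1073*(-1500) = 1609500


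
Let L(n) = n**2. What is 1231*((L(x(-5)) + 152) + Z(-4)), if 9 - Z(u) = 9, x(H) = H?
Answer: 217887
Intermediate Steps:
Z(u) = 0 (Z(u) = 9 - 1*9 = 9 - 9 = 0)
1231*((L(x(-5)) + 152) + Z(-4)) = 1231*(((-5)**2 + 152) + 0) = 1231*((25 + 152) + 0) = 1231*(177 + 0) = 1231*177 = 217887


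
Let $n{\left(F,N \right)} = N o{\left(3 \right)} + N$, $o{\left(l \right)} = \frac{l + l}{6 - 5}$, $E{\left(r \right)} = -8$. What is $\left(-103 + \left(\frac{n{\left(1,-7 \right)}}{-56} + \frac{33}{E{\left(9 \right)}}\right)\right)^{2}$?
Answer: $\frac{180625}{16} \approx 11289.0$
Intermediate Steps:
$o{\left(l \right)} = 2 l$ ($o{\left(l \right)} = \frac{2 l}{1} = 2 l 1 = 2 l$)
$n{\left(F,N \right)} = 7 N$ ($n{\left(F,N \right)} = N 2 \cdot 3 + N = N 6 + N = 6 N + N = 7 N$)
$\left(-103 + \left(\frac{n{\left(1,-7 \right)}}{-56} + \frac{33}{E{\left(9 \right)}}\right)\right)^{2} = \left(-103 + \left(\frac{7 \left(-7\right)}{-56} + \frac{33}{-8}\right)\right)^{2} = \left(-103 + \left(\left(-49\right) \left(- \frac{1}{56}\right) + 33 \left(- \frac{1}{8}\right)\right)\right)^{2} = \left(-103 + \left(\frac{7}{8} - \frac{33}{8}\right)\right)^{2} = \left(-103 - \frac{13}{4}\right)^{2} = \left(- \frac{425}{4}\right)^{2} = \frac{180625}{16}$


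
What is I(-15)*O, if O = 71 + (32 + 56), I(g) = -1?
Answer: -159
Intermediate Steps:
O = 159 (O = 71 + 88 = 159)
I(-15)*O = -1*159 = -159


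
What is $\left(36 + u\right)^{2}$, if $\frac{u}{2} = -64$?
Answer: $8464$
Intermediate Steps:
$u = -128$ ($u = 2 \left(-64\right) = -128$)
$\left(36 + u\right)^{2} = \left(36 - 128\right)^{2} = \left(-92\right)^{2} = 8464$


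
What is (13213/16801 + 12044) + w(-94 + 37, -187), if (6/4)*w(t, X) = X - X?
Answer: 202364457/16801 ≈ 12045.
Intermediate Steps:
w(t, X) = 0 (w(t, X) = 2*(X - X)/3 = (⅔)*0 = 0)
(13213/16801 + 12044) + w(-94 + 37, -187) = (13213/16801 + 12044) + 0 = 202364457/16801 + 0 = 202364457/16801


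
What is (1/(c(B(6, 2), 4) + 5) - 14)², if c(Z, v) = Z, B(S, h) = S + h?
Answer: 32761/169 ≈ 193.85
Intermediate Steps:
(1/(c(B(6, 2), 4) + 5) - 14)² = (1/((6 + 2) + 5) - 14)² = (1/(8 + 5) - 14)² = (1/13 - 14)² = (-181/13)² = 32761/169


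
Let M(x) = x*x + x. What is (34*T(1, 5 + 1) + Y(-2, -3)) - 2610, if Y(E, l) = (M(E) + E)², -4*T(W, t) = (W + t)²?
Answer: -6053/2 ≈ -3026.5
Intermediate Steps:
T(W, t) = -(W + t)²/4
M(x) = x + x² (M(x) = x² + x = x + x²)
Y(E, l) = (E + E*(1 + E))² (Y(E, l) = (E*(1 + E) + E)² = (E + E*(1 + E))²)
(34*T(1, 5 + 1) + Y(-2, -3)) - 2610 = (34*(-(1 + (5 + 1))²/4) + (-2)²*(2 - 2)²) - 2610 = (34*(-(1 + 6)²/4) + 4*0²) - 2610 = (34*(-¼*7²) + 4*0) - 2610 = (34*(-¼*49) + 0) - 2610 = (34*(-49/4) + 0) - 2610 = (-833/2 + 0) - 2610 = -833/2 - 2610 = -6053/2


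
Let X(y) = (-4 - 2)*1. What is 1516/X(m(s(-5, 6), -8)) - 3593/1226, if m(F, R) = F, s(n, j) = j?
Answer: -940087/3678 ≈ -255.60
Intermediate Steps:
X(y) = -6 (X(y) = -6*1 = -6)
1516/X(m(s(-5, 6), -8)) - 3593/1226 = 1516/(-6) - 3593/1226 = 1516*(-⅙) - 3593*1/1226 = -758/3 - 3593/1226 = -940087/3678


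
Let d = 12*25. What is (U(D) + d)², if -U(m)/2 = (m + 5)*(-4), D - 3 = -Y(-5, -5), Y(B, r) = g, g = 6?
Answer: 99856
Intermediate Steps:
Y(B, r) = 6
D = -3 (D = 3 - 1*6 = 3 - 6 = -3)
U(m) = 40 + 8*m (U(m) = -2*(m + 5)*(-4) = -2*(5 + m)*(-4) = -2*(-20 - 4*m) = 40 + 8*m)
d = 300
(U(D) + d)² = ((40 + 8*(-3)) + 300)² = ((40 - 24) + 300)² = (16 + 300)² = 316² = 99856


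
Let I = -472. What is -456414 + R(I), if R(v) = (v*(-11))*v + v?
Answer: -2907510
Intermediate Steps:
R(v) = v - 11*v² (R(v) = (-11*v)*v + v = -11*v² + v = v - 11*v²)
-456414 + R(I) = -456414 - 472*(1 - 11*(-472)) = -456414 - 472*(1 + 5192) = -456414 - 472*5193 = -456414 - 2451096 = -2907510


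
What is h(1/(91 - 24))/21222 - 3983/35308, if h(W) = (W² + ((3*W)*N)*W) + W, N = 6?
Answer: -27102834359/240259737276 ≈ -0.11281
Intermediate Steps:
h(W) = W + 19*W² (h(W) = (W² + ((3*W)*6)*W) + W = (W² + (18*W)*W) + W = (W² + 18*W²) + W = 19*W² + W = W + 19*W²)
h(1/(91 - 24))/21222 - 3983/35308 = ((1 + 19/(91 - 24))/(91 - 24))/21222 - 3983/35308 = ((1 + 19/67)/67)*(1/21222) - 3983*1/35308 = ((1 + 19*(1/67))/67)*(1/21222) - 569/5044 = ((1 + 19/67)/67)*(1/21222) - 569/5044 = ((1/67)*(86/67))*(1/21222) - 569/5044 = (86/4489)*(1/21222) - 569/5044 = 43/47632779 - 569/5044 = -27102834359/240259737276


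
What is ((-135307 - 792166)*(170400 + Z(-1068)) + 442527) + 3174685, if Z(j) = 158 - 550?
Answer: -157674212572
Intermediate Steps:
Z(j) = -392
((-135307 - 792166)*(170400 + Z(-1068)) + 442527) + 3174685 = ((-135307 - 792166)*(170400 - 392) + 442527) + 3174685 = (-927473*170008 + 442527) + 3174685 = (-157677829784 + 442527) + 3174685 = -157677387257 + 3174685 = -157674212572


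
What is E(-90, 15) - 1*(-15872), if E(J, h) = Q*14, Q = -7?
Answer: 15774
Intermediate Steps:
E(J, h) = -98 (E(J, h) = -7*14 = -98)
E(-90, 15) - 1*(-15872) = -98 - 1*(-15872) = -98 + 15872 = 15774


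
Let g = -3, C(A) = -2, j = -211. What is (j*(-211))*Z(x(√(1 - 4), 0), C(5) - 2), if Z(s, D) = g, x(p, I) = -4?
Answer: -133563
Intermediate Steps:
Z(s, D) = -3
(j*(-211))*Z(x(√(1 - 4), 0), C(5) - 2) = -211*(-211)*(-3) = 44521*(-3) = -133563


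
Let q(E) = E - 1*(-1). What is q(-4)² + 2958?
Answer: 2967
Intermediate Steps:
q(E) = 1 + E (q(E) = E + 1 = 1 + E)
q(-4)² + 2958 = (1 - 4)² + 2958 = (-3)² + 2958 = 9 + 2958 = 2967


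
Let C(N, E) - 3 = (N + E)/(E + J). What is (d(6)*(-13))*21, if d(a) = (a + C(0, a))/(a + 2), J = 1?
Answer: -2691/8 ≈ -336.38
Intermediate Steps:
C(N, E) = 3 + (E + N)/(1 + E) (C(N, E) = 3 + (N + E)/(E + 1) = 3 + (E + N)/(1 + E))
d(a) = (a + (3 + 4*a)/(1 + a))/(2 + a) (d(a) = (a + (3 + 0 + 4*a)/(1 + a))/(a + 2) = (a + (3 + 4*a)/(1 + a))/(2 + a))
(d(6)*(-13))*21 = (((3 + 4*6 + 6*(1 + 6))/((1 + 6)*(2 + 6)))*(-13))*21 = (((3 + 24 + 6*7)/(7*8))*(-13))*21 = (((⅐)*(⅛)*(3 + 24 + 42))*(-13))*21 = (((⅐)*(⅛)*69)*(-13))*21 = ((69/56)*(-13))*21 = -897/56*21 = -2691/8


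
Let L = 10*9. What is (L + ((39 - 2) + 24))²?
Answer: 22801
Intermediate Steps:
L = 90
(L + ((39 - 2) + 24))² = (90 + ((39 - 2) + 24))² = (90 + (37 + 24))² = (90 + 61)² = 151² = 22801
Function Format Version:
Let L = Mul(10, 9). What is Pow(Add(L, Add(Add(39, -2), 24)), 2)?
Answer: 22801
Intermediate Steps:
L = 90
Pow(Add(L, Add(Add(39, -2), 24)), 2) = Pow(Add(90, Add(Add(39, -2), 24)), 2) = Pow(Add(90, Add(37, 24)), 2) = Pow(Add(90, 61), 2) = Pow(151, 2) = 22801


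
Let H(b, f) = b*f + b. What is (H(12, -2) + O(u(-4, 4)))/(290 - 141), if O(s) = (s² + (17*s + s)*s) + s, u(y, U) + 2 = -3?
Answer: 458/149 ≈ 3.0738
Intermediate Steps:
u(y, U) = -5 (u(y, U) = -2 - 3 = -5)
O(s) = s + 19*s² (O(s) = (s² + (18*s)*s) + s = (s² + 18*s²) + s = 19*s² + s = s + 19*s²)
H(b, f) = b + b*f
(H(12, -2) + O(u(-4, 4)))/(290 - 141) = (12*(1 - 2) - 5*(1 + 19*(-5)))/(290 - 141) = (12*(-1) - 5*(1 - 95))/149 = (-12 - 5*(-94))*(1/149) = (-12 + 470)*(1/149) = 458*(1/149) = 458/149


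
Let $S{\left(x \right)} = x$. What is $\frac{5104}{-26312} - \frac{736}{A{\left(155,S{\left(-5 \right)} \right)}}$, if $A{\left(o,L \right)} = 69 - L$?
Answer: $- \frac{112178}{11063} \approx -10.14$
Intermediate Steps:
$\frac{5104}{-26312} - \frac{736}{A{\left(155,S{\left(-5 \right)} \right)}} = \frac{5104}{-26312} - \frac{736}{69 - -5} = 5104 \left(- \frac{1}{26312}\right) - \frac{736}{69 + 5} = - \frac{58}{299} - \frac{736}{74} = - \frac{58}{299} - \frac{368}{37} = - \frac{112178}{11063}$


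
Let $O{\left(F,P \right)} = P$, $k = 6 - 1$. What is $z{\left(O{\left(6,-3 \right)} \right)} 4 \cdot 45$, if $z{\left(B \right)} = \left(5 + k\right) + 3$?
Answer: $2340$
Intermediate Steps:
$k = 5$ ($k = 6 - 1 = 5$)
$z{\left(B \right)} = 13$ ($z{\left(B \right)} = \left(5 + 5\right) + 3 = 10 + 3 = 13$)
$z{\left(O{\left(6,-3 \right)} \right)} 4 \cdot 45 = 13 \cdot 4 \cdot 45 = 52 \cdot 45 = 2340$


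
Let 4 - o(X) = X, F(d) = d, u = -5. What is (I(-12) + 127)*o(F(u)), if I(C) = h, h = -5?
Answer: 1098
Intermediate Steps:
I(C) = -5
o(X) = 4 - X
(I(-12) + 127)*o(F(u)) = (-5 + 127)*(4 - 1*(-5)) = 122*(4 + 5) = 122*9 = 1098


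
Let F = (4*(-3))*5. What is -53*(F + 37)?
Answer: 1219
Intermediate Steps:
F = -60 (F = -12*5 = -60)
-53*(F + 37) = -53*(-60 + 37) = -53*(-23) = 1219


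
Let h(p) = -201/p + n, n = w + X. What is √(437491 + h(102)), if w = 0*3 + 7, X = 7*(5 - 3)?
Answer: √505761594/34 ≈ 661.45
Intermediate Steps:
X = 14 (X = 7*2 = 14)
w = 7 (w = 0 + 7 = 7)
n = 21 (n = 7 + 14 = 21)
h(p) = 21 - 201/p (h(p) = -201/p + 21 = 21 - 201/p)
√(437491 + h(102)) = √(437491 + (21 - 201/102)) = √(437491 + (21 - 201*1/102)) = √(437491 + (21 - 67/34)) = √(437491 + 647/34) = √(14875341/34) = √505761594/34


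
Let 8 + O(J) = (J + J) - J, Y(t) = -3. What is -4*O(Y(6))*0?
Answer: 0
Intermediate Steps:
O(J) = -8 + J (O(J) = -8 + ((J + J) - J) = -8 + (2*J - J) = -8 + J)
-4*O(Y(6))*0 = -4*(-8 - 3)*0 = -(-44)*0 = -4*0 = 0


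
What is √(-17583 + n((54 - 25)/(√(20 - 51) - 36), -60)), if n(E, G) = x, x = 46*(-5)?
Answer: I*√17813 ≈ 133.47*I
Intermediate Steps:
x = -230
n(E, G) = -230
√(-17583 + n((54 - 25)/(√(20 - 51) - 36), -60)) = √(-17583 - 230) = √(-17813) = I*√17813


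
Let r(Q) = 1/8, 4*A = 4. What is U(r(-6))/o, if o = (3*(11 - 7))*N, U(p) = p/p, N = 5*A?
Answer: 1/60 ≈ 0.016667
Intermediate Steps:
A = 1 (A = (1/4)*4 = 1)
N = 5 (N = 5*1 = 5)
r(Q) = 1/8
U(p) = 1
o = 60 (o = (3*(11 - 7))*5 = (3*4)*5 = 12*5 = 60)
U(r(-6))/o = 1/60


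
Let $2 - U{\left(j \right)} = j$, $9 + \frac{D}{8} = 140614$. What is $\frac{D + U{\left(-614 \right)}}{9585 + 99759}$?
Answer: $\frac{23447}{2278} \approx 10.293$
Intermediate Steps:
$D = 1124840$ ($D = -72 + 8 \cdot 140614 = -72 + 1124912 = 1124840$)
$U{\left(j \right)} = 2 - j$
$\frac{D + U{\left(-614 \right)}}{9585 + 99759} = \frac{1124840 + \left(2 - -614\right)}{9585 + 99759} = \frac{1124840 + \left(2 + 614\right)}{109344} = \left(1124840 + 616\right) \frac{1}{109344} = 1125456 \cdot \frac{1}{109344} = \frac{23447}{2278}$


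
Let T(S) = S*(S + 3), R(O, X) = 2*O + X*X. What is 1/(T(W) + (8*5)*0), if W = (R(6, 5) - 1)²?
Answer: 1/1683504 ≈ 5.9400e-7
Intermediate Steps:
R(O, X) = X² + 2*O (R(O, X) = 2*O + X² = X² + 2*O)
W = 1296 (W = ((5² + 2*6) - 1)² = ((25 + 12) - 1)² = (37 - 1)² = 36² = 1296)
T(S) = S*(3 + S)
1/(T(W) + (8*5)*0) = 1/(1296*(3 + 1296) + (8*5)*0) = 1/(1296*1299 + 40*0) = 1/(1683504 + 0) = 1/1683504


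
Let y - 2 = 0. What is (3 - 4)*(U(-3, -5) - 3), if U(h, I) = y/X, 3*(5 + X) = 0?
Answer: 17/5 ≈ 3.4000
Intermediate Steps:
X = -5 (X = -5 + (⅓)*0 = -5 + 0 = -5)
y = 2 (y = 2 + 0 = 2)
U(h, I) = -⅖ (U(h, I) = 2/(-5) = 2*(-⅕) = -⅖)
(3 - 4)*(U(-3, -5) - 3) = (3 - 4)*(-⅖ - 3) = -1*(-17/5) = 17/5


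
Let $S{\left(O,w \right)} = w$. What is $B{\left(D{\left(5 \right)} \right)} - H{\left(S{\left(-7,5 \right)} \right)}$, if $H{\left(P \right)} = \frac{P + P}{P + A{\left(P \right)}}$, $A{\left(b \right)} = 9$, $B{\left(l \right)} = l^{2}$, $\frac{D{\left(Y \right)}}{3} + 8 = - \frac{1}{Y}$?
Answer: $\frac{105778}{175} \approx 604.45$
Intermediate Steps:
$D{\left(Y \right)} = -24 - \frac{3}{Y}$ ($D{\left(Y \right)} = -24 + 3 \left(- \frac{1}{Y}\right) = -24 - \frac{3}{Y}$)
$H{\left(P \right)} = \frac{2 P}{9 + P}$ ($H{\left(P \right)} = \frac{P + P}{P + 9} = \frac{2 P}{9 + P}$)
$B{\left(D{\left(5 \right)} \right)} - H{\left(S{\left(-7,5 \right)} \right)} = \left(-24 - \frac{3}{5}\right)^{2} - 2 \cdot 5 \frac{1}{9 + 5} = \left(-24 - \frac{3}{5}\right)^{2} - 2 \cdot 5 \cdot \frac{1}{14} = \left(- \frac{123}{5}\right)^{2} - \frac{5}{7} = \frac{15129}{25} - \frac{5}{7} = \frac{105778}{175}$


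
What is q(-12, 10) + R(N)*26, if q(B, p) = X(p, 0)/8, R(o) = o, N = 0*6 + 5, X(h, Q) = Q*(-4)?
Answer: 130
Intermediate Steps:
X(h, Q) = -4*Q
N = 5 (N = 0 + 5 = 5)
q(B, p) = 0 (q(B, p) = -4*0/8 = 0*(⅛) = 0)
q(-12, 10) + R(N)*26 = 0 + 5*26 = 0 + 130 = 130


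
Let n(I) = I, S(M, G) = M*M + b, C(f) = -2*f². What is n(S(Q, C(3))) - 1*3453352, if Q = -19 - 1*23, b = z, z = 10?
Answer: -3451578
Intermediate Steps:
b = 10
Q = -42 (Q = -19 - 23 = -42)
S(M, G) = 10 + M² (S(M, G) = M*M + 10 = M² + 10 = 10 + M²)
n(S(Q, C(3))) - 1*3453352 = (10 + (-42)²) - 1*3453352 = (10 + 1764) - 3453352 = 1774 - 3453352 = -3451578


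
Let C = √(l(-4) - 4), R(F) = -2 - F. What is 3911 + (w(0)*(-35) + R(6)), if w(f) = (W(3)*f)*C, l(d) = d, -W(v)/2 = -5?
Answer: 3903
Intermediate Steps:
W(v) = 10 (W(v) = -2*(-5) = 10)
C = 2*I*√2 (C = √(-4 - 4) = √(-8) = 2*I*√2 ≈ 2.8284*I)
w(f) = 20*I*f*√2 (w(f) = (10*f)*(2*I*√2) = 20*I*f*√2)
3911 + (w(0)*(-35) + R(6)) = 3911 + ((20*I*0*√2)*(-35) + (-2 - 1*6)) = 3911 + (0*(-35) + (-2 - 6)) = 3911 + (0 - 8) = 3911 - 8 = 3903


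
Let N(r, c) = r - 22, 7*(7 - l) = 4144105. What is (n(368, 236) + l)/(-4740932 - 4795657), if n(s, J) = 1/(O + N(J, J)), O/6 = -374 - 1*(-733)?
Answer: 1401874943/22582642752 ≈ 0.062078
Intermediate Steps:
O = 2154 (O = 6*(-374 - 1*(-733)) = 6*(-374 + 733) = 6*359 = 2154)
l = -592008 (l = 7 - 1/7*4144105 = 7 - 592015 = -592008)
N(r, c) = -22 + r
n(s, J) = 1/(2132 + J) (n(s, J) = 1/(2154 + (-22 + J)) = 1/(2132 + J))
(n(368, 236) + l)/(-4740932 - 4795657) = (1/(2132 + 236) - 592008)/(-4740932 - 4795657) = (1/2368 - 592008)/(-9536589) = (1/2368 - 592008)*(-1/9536589) = -1401874943/2368*(-1/9536589) = 1401874943/22582642752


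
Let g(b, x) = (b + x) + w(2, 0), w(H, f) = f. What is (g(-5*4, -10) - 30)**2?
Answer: 3600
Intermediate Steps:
g(b, x) = b + x (g(b, x) = (b + x) + 0 = b + x)
(g(-5*4, -10) - 30)**2 = ((-5*4 - 10) - 30)**2 = ((-20 - 10) - 30)**2 = (-30 - 30)**2 = (-60)**2 = 3600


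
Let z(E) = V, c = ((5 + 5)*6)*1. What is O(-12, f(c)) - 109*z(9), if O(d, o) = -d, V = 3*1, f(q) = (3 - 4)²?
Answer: -315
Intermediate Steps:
c = 60 (c = (10*6)*1 = 60*1 = 60)
f(q) = 1 (f(q) = (-1)² = 1)
V = 3
z(E) = 3
O(-12, f(c)) - 109*z(9) = -1*(-12) - 109*3 = 12 - 327 = -315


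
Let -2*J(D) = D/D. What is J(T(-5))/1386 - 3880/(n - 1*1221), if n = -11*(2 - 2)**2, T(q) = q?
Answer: 325883/102564 ≈ 3.1774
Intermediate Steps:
J(D) = -1/2 (J(D) = -D/(2*D) = -1/2*1 = -1/2)
n = 0 (n = -11*0**2 = -11*0 = 0)
J(T(-5))/1386 - 3880/(n - 1*1221) = -1/2/1386 - 3880/(0 - 1*1221) = -1/2*1/1386 - 3880/(0 - 1221) = -1/2772 - 3880/(-1221) = -1/2772 - 3880*(-1/1221) = -1/2772 + 3880/1221 = 325883/102564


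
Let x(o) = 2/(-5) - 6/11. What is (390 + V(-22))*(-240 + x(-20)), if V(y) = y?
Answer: -4876736/55 ≈ -88668.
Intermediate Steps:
x(o) = -52/55 (x(o) = 2*(-1/5) - 6*1/11 = -2/5 - 6/11 = -52/55)
(390 + V(-22))*(-240 + x(-20)) = (390 - 22)*(-240 - 52/55) = 368*(-13252/55) = -4876736/55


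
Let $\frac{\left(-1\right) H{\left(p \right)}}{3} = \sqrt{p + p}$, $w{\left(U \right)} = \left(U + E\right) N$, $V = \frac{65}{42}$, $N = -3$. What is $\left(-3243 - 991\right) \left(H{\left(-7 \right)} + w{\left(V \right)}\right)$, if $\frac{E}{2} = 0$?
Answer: $\frac{137605}{7} + 12702 i \sqrt{14} \approx 19658.0 + 47527.0 i$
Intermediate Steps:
$V = \frac{65}{42}$ ($V = 65 \cdot \frac{1}{42} = \frac{65}{42} \approx 1.5476$)
$E = 0$ ($E = 2 \cdot 0 = 0$)
$w{\left(U \right)} = - 3 U$ ($w{\left(U \right)} = \left(U + 0\right) \left(-3\right) = U \left(-3\right) = - 3 U$)
$H{\left(p \right)} = - 3 \sqrt{2} \sqrt{p}$ ($H{\left(p \right)} = - 3 \sqrt{p + p} = - 3 \sqrt{2 p} = - 3 \sqrt{2} \sqrt{p}$)
$\left(-3243 - 991\right) \left(H{\left(-7 \right)} + w{\left(V \right)}\right) = \left(-3243 - 991\right) \left(- 3 \sqrt{2} \sqrt{-7} - \frac{65}{14}\right) = - 4234 \left(- 3 \sqrt{2} i \sqrt{7} - \frac{65}{14}\right) = - 4234 \left(- 3 i \sqrt{14} - \frac{65}{14}\right) = - 4234 \left(- \frac{65}{14} - 3 i \sqrt{14}\right) = \frac{137605}{7} + 12702 i \sqrt{14}$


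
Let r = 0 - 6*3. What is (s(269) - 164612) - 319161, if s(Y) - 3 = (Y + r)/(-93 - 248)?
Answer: -164965821/341 ≈ -4.8377e+5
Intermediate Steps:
r = -18 (r = 0 - 18 = -18)
s(Y) = 1041/341 - Y/341 (s(Y) = 3 + (Y - 18)/(-93 - 248) = 3 + (-18 + Y)/(-341) = 3 + (-18 + Y)*(-1/341) = 3 + (18/341 - Y/341) = 1041/341 - Y/341)
(s(269) - 164612) - 319161 = ((1041/341 - 1/341*269) - 164612) - 319161 = ((1041/341 - 269/341) - 164612) - 319161 = (772/341 - 164612) - 319161 = -56131920/341 - 319161 = -164965821/341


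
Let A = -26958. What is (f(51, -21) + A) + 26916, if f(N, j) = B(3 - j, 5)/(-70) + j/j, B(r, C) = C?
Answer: -575/14 ≈ -41.071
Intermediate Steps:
f(N, j) = 13/14 (f(N, j) = 5/(-70) + j/j = 5*(-1/70) + 1 = -1/14 + 1 = 13/14)
(f(51, -21) + A) + 26916 = (13/14 - 26958) + 26916 = -377399/14 + 26916 = -575/14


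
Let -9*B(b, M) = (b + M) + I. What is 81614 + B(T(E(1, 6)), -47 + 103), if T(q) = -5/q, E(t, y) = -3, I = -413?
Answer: 2204644/27 ≈ 81654.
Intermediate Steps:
B(b, M) = 413/9 - M/9 - b/9 (B(b, M) = -((b + M) - 413)/9 = -((M + b) - 413)/9 = -(-413 + M + b)/9 = 413/9 - M/9 - b/9)
81614 + B(T(E(1, 6)), -47 + 103) = 81614 + (413/9 - (-47 + 103)/9 - (-5)/(9*(-3))) = 81614 + (413/9 - ⅑*56 - (-5)*(-1)/(9*3)) = 81614 + (413/9 - 56/9 - ⅑*5/3) = 81614 + (413/9 - 56/9 - 5/27) = 81614 + 1066/27 = 2204644/27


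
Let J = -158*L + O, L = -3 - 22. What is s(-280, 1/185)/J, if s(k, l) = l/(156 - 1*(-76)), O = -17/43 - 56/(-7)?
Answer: 43/7303996840 ≈ 5.8872e-9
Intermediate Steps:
O = 327/43 (O = -17*1/43 - 56*(-⅐) = -17/43 + 8 = 327/43 ≈ 7.6047)
L = -25
s(k, l) = l/232 (s(k, l) = l/(156 + 76) = l/232)
J = 170177/43 (J = -158*(-25) + 327/43 = 3950 + 327/43 = 170177/43 ≈ 3957.6)
s(-280, 1/185)/J = ((1/232)/185)/(170177/43) = ((1/232)*(1/185))*(43/170177) = (1/42920)*(43/170177) = 43/7303996840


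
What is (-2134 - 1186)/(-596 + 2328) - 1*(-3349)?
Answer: 1449287/433 ≈ 3347.1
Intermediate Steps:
(-2134 - 1186)/(-596 + 2328) - 1*(-3349) = -3320/1732 + 3349 = -3320*1/1732 + 3349 = -830/433 + 3349 = 1449287/433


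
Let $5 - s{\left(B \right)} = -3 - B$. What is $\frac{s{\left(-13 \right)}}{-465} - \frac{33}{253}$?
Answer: $- \frac{256}{2139} \approx -0.11968$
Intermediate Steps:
$s{\left(B \right)} = 8 + B$ ($s{\left(B \right)} = 5 - \left(-3 - B\right) = 5 + \left(3 + B\right) = 8 + B$)
$\frac{s{\left(-13 \right)}}{-465} - \frac{33}{253} = \frac{8 - 13}{-465} - \frac{33}{253} = \left(-5\right) \left(- \frac{1}{465}\right) - \frac{3}{23} = \frac{1}{93} - \frac{3}{23} = - \frac{256}{2139}$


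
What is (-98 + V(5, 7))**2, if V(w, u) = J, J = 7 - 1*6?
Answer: 9409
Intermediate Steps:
J = 1 (J = 7 - 6 = 1)
V(w, u) = 1
(-98 + V(5, 7))**2 = (-98 + 1)**2 = (-97)**2 = 9409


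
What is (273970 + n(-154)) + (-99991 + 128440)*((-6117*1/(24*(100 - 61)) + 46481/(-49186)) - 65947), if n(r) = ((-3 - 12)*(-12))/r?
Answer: -369473644792928965/196940744 ≈ -1.8761e+9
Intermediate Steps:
n(r) = 180/r (n(r) = (-15*(-12))/r = 180/r)
(273970 + n(-154)) + (-99991 + 128440)*((-6117*1/(24*(100 - 61)) + 46481/(-49186)) - 65947) = (273970 + 180/(-154)) + (-99991 + 128440)*((-6117*1/(24*(100 - 61)) + 46481/(-49186)) - 65947) = (273970 + 180*(-1/154)) + 28449*((-6117/(24*39) + 46481*(-1/49186)) - 65947) = (273970 - 90/77) + 28449*((-6117/936 - 46481/49186) - 65947) = 21095600/77 + 28449*((-6117*1/936 - 46481/49186) - 65947) = 21095600/77 + 28449*((-2039/312 - 46481/49186) - 65947) = 21095600/77 + 28449*(-57396163/7673016 - 65947) = 21095600/77 + 28449*(-506069782315/7673016) = 21095600/77 - 4799059745693145/2557672 = -369473644792928965/196940744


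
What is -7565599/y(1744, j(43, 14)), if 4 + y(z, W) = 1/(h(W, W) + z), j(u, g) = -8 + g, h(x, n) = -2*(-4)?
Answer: 13254929448/7007 ≈ 1.8917e+6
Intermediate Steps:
h(x, n) = 8
y(z, W) = -4 + 1/(8 + z)
-7565599/y(1744, j(43, 14)) = -7565599*(8 + 1744)/(-31 - 4*1744) = -7565599*1752/(-31 - 6976) = -7565599/((1/1752)*(-7007)) = -7565599/(-7007/1752) = -7565599*(-1752/7007) = 13254929448/7007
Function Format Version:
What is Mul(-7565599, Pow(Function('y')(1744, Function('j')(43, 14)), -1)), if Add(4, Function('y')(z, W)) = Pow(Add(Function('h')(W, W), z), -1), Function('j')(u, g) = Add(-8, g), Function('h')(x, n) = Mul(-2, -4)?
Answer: Rational(13254929448, 7007) ≈ 1.8917e+6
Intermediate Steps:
Function('h')(x, n) = 8
Function('y')(z, W) = Add(-4, Pow(Add(8, z), -1))
Mul(-7565599, Pow(Function('y')(1744, Function('j')(43, 14)), -1)) = Mul(-7565599, Pow(Mul(Pow(Add(8, 1744), -1), Add(-31, Mul(-4, 1744))), -1)) = Mul(-7565599, Pow(Mul(Pow(1752, -1), Add(-31, -6976)), -1)) = Mul(-7565599, Pow(Mul(Rational(1, 1752), -7007), -1)) = Mul(-7565599, Pow(Rational(-7007, 1752), -1)) = Mul(-7565599, Rational(-1752, 7007)) = Rational(13254929448, 7007)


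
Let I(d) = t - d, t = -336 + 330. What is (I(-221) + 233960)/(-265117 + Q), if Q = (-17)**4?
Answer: -234175/181596 ≈ -1.2895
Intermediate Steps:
t = -6
Q = 83521
I(d) = -6 - d
(I(-221) + 233960)/(-265117 + Q) = ((-6 - 1*(-221)) + 233960)/(-265117 + 83521) = ((-6 + 221) + 233960)/(-181596) = (215 + 233960)*(-1/181596) = 234175*(-1/181596) = -234175/181596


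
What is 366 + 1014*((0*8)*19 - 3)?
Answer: -2676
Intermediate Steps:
366 + 1014*((0*8)*19 - 3) = 366 + 1014*(0*19 - 3) = 366 + 1014*(0 - 3) = 366 + 1014*(-3) = 366 - 3042 = -2676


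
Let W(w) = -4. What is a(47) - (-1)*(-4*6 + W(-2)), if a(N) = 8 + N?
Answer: 27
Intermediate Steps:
a(47) - (-1)*(-4*6 + W(-2)) = (8 + 47) - (-1)*(-4*6 - 4) = 55 - (-1)*(-24 - 4) = 55 - (-1)*(-28) = 55 - 1*28 = 55 - 28 = 27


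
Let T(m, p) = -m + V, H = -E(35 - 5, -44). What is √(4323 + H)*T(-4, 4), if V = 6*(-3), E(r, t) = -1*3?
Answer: -14*√4326 ≈ -920.81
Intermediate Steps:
E(r, t) = -3
H = 3 (H = -1*(-3) = 3)
V = -18
T(m, p) = -18 - m (T(m, p) = -m - 18 = -18 - m)
√(4323 + H)*T(-4, 4) = √(4323 + 3)*(-18 - 1*(-4)) = √4326*(-18 + 4) = √4326*(-14) = -14*√4326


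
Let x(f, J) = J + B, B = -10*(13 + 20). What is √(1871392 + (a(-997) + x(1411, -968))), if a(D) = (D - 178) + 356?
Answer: 5*√74771 ≈ 1367.2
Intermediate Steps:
a(D) = 178 + D (a(D) = (-178 + D) + 356 = 178 + D)
B = -330 (B = -10*33 = -330)
x(f, J) = -330 + J (x(f, J) = J - 330 = -330 + J)
√(1871392 + (a(-997) + x(1411, -968))) = √(1871392 + ((178 - 997) + (-330 - 968))) = √(1871392 + (-819 - 1298)) = √(1871392 - 2117) = √1869275 = 5*√74771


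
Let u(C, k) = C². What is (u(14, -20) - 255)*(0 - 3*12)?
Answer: 2124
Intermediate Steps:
(u(14, -20) - 255)*(0 - 3*12) = (14² - 255)*(0 - 3*12) = (196 - 255)*(0 - 36) = -59*(-36) = 2124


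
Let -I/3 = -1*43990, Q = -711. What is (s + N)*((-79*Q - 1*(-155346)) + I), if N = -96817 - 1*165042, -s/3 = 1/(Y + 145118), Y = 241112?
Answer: -6947863554660381/77246 ≈ -8.9945e+10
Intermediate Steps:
s = -3/386230 (s = -3/(241112 + 145118) = -3/386230 ≈ -7.7674e-6)
N = -261859 (N = -96817 - 165042 = -261859)
I = 131970 (I = -(-3)*43990 = -3*(-43990) = 131970)
(s + N)*((-79*Q - 1*(-155346)) + I) = (-3/386230 - 261859)*((-79*(-711) - 1*(-155346)) + 131970) = -101137801573*((56169 + 155346) + 131970)/386230 = -101137801573*(211515 + 131970)/386230 = -101137801573/386230*343485 = -6947863554660381/77246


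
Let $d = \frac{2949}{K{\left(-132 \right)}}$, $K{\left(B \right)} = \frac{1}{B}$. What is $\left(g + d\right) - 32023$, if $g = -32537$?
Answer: $-453828$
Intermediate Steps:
$d = -389268$ ($d = \frac{2949}{\frac{1}{-132}} = \frac{2949}{- \frac{1}{132}} = 2949 \left(-132\right) = -389268$)
$\left(g + d\right) - 32023 = \left(-32537 - 389268\right) - 32023 = -421805 - 32023 = -453828$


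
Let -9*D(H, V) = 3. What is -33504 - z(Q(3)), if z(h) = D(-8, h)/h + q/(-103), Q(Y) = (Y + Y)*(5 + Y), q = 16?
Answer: -496928921/14832 ≈ -33504.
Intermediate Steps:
D(H, V) = -⅓ (D(H, V) = -⅑*3 = -⅓)
Q(Y) = 2*Y*(5 + Y) (Q(Y) = (2*Y)*(5 + Y) = 2*Y*(5 + Y))
z(h) = -16/103 - 1/(3*h) (z(h) = -1/(3*h) + 16/(-103) = -1/(3*h) + 16*(-1/103) = -1/(3*h) - 16/103 = -16/103 - 1/(3*h))
-33504 - z(Q(3)) = -33504 - (-103 - 96*3*(5 + 3))/(309*(2*3*(5 + 3))) = -33504 - (-103 - 96*3*8)/(309*(2*3*8)) = -33504 - (-103 - 48*48)/(309*48) = -33504 - (-103 - 2304)/(309*48) = -33504 - (-2407)/(309*48) = -33504 - 1*(-2407/14832) = -33504 + 2407/14832 = -496928921/14832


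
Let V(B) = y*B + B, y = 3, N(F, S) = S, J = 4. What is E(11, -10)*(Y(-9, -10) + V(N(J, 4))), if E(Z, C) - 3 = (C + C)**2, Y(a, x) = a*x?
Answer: 42718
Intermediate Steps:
E(Z, C) = 3 + 4*C**2 (E(Z, C) = 3 + (C + C)**2 = 3 + (2*C)**2 = 3 + 4*C**2)
V(B) = 4*B (V(B) = 3*B + B = 4*B)
E(11, -10)*(Y(-9, -10) + V(N(J, 4))) = (3 + 4*(-10)**2)*(-9*(-10) + 4*4) = (3 + 4*100)*(90 + 16) = (3 + 400)*106 = 403*106 = 42718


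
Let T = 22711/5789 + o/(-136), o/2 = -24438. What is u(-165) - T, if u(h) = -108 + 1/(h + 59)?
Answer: -2458326291/5215889 ≈ -471.31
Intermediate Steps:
o = -48876 (o = 2*(-24438) = -48876)
T = 71507965/196826 (T = 22711/5789 - 48876/(-136) = 22711*(1/5789) - 48876*(-1/136) = 22711/5789 + 12219/34 = 71507965/196826 ≈ 363.31)
u(h) = -108 + 1/(59 + h)
u(-165) - T = (-6371 - 108*(-165))/(59 - 165) - 1*71507965/196826 = (-6371 + 17820)/(-106) - 71507965/196826 = -1/106*11449 - 71507965/196826 = -11449/106 - 71507965/196826 = -2458326291/5215889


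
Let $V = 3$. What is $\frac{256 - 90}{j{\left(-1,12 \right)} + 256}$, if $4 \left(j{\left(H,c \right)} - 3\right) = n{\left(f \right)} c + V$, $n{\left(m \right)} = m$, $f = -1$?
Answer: $\frac{664}{1027} \approx 0.64654$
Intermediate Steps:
$j{\left(H,c \right)} = \frac{15}{4} - \frac{c}{4}$ ($j{\left(H,c \right)} = 3 + \frac{- c + 3}{4} = 3 + \frac{3 - c}{4} = 3 - \left(- \frac{3}{4} + \frac{c}{4}\right) = \frac{15}{4} - \frac{c}{4}$)
$\frac{256 - 90}{j{\left(-1,12 \right)} + 256} = \frac{256 - 90}{\left(\frac{15}{4} - 3\right) + 256} = \frac{166}{\left(\frac{15}{4} - 3\right) + 256} = \frac{166}{\frac{3}{4} + 256} = \frac{166}{\frac{1027}{4}} = 166 \cdot \frac{4}{1027} = \frac{664}{1027}$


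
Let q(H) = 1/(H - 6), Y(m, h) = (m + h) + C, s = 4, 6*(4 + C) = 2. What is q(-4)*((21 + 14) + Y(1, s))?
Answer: -109/30 ≈ -3.6333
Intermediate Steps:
C = -11/3 (C = -4 + (⅙)*2 = -4 + ⅓ = -11/3 ≈ -3.6667)
Y(m, h) = -11/3 + h + m (Y(m, h) = (m + h) - 11/3 = (h + m) - 11/3 = -11/3 + h + m)
q(H) = 1/(-6 + H)
q(-4)*((21 + 14) + Y(1, s)) = ((21 + 14) + (-11/3 + 4 + 1))/(-6 - 4) = (35 + 4/3)/(-10) = -⅒*109/3 = -109/30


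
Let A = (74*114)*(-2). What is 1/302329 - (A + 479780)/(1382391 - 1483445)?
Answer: 69975306893/15275777383 ≈ 4.5808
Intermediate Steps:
A = -16872 (A = 8436*(-2) = -16872)
1/302329 - (A + 479780)/(1382391 - 1483445) = 1/302329 - (-16872 + 479780)/(1382391 - 1483445) = 1/302329 - 462908/(-101054) = 1/302329 - 462908*(-1)/101054 = 1/302329 - 1*(-231454/50527) = 1/302329 + 231454/50527 = 69975306893/15275777383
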